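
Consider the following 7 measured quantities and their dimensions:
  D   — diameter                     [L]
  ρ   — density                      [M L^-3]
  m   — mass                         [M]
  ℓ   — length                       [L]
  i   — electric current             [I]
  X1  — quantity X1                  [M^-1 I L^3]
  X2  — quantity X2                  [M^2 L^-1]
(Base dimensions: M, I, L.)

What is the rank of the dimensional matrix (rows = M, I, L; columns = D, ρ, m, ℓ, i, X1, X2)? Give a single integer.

3

Dimensional matrix (M×I×L by D×ρ×m×ℓ×i×X1×X2):
  M: [ 0  1  1  0  0 -1  2]
  I: [ 0  0  0  0  1  1  0]
  L: [ 1 -3  0  1  0  3 -1]
RREF → pivots at {D,ρ,i} ⇒ r = 3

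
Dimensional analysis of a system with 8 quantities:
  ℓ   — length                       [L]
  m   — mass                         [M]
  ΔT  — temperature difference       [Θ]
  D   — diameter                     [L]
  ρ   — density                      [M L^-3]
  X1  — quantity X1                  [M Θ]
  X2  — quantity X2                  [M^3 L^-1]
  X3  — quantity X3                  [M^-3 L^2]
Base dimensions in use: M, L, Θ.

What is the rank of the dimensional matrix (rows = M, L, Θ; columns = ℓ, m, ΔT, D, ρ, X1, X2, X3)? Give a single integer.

3

Dimensional matrix (M×L×Θ by ℓ×m×ΔT×D×ρ×X1×X2×X3):
  M: [ 0  1  0  0  1  1  3 -3]
  L: [ 1  0  0  1 -3  0 -1  2]
  Θ: [ 0  0  1  0  0  1  0  0]
Row reduction gives pivot columns ℓ,m,ΔT; rank = 3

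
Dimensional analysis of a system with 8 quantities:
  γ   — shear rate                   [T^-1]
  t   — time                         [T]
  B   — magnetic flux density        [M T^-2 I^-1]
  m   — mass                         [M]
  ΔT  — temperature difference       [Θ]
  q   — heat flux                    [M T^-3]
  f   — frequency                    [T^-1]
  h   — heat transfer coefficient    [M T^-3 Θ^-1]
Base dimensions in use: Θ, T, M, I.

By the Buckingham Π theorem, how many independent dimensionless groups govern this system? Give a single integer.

4

Write exponents as rows Θ,T,M,I / cols γ,t,B,m,ΔT,q,f,h:
  Θ: [ 0  0  0  0  1  0  0 -1]
  T: [-1  1 -2  0  0 -3 -1 -3]
  M: [ 0  0  1  1  0  1  0  1]
  I: [ 0  0 -1  0  0  0  0  0]
Row reduction gives pivot columns γ,B,m,ΔT; rank = 4
8 vars − rank 4 = 4 Π groups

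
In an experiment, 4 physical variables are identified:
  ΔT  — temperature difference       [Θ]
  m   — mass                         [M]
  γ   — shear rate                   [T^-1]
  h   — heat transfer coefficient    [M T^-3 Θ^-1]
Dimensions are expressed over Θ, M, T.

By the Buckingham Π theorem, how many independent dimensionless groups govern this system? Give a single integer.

Exponent matrix [Θ,M,T] × [ΔT,m,γ,h]:
  Θ: [ 1  0  0 -1]
  M: [ 0  1  0  1]
  T: [ 0  0 -1 -3]
Echelon form has 3 nonzero rows (pivots: ΔT,m,γ)
n=4, r=3 ⇒ 1 dimensionless group

1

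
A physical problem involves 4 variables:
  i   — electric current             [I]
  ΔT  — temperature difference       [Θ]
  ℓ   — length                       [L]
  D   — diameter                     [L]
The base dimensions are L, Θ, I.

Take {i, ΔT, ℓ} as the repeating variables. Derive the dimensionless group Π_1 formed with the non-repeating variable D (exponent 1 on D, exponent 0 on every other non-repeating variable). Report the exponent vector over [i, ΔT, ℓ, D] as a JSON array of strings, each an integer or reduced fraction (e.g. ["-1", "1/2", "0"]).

["0", "0", "-1", "1"]

Exponent matrix [L,Θ,I] × [i,ΔT,ℓ,D]:
  L: [ 0  0  1  1]
  Θ: [ 0  1  0  0]
  I: [ 1  0  0  0]
Row reduction gives pivot columns i,ΔT,ℓ; rank = 3
Repeat: i,ΔT,ℓ; free: D
RREF:
  r0: [   1    0    0    0]
  r1: [   0    1    0    0]
  r2: [   0    0    1    1]
Fix exponent of D at 1; solve each RREF row for its pivot's exponent:
  r0: exp(i) + (0)·1 = 0 ⇒ exp(i) = 0
  r1: exp(ΔT) + (0)·1 = 0 ⇒ exp(ΔT) = 0
  r2: exp(ℓ) + (1)·1 = 0 ⇒ exp(ℓ) = -1
Π_1 = ℓ^-1 · D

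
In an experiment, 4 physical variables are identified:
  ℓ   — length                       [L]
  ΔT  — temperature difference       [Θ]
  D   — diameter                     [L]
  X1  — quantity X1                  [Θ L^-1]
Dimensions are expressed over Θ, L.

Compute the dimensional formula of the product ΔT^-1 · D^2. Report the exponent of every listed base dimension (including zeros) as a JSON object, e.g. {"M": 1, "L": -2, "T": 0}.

Exponent matrix [Θ,L] × [ℓ,ΔT,D,X1]:
  Θ: [ 0  1  0  1]
  L: [ 1  0  1 -1]
  [Θ]: (-1)·1+(2)·0 = -1
  [L]: (-1)·0+(2)·1 = 2
⇒ Θ^-1 L^2

{"Θ": -1, "L": 2}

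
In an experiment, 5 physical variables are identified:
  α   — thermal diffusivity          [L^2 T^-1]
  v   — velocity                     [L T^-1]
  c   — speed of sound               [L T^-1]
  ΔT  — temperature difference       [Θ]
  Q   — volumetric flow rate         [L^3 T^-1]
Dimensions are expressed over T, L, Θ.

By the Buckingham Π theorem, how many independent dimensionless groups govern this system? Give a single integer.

2

Dimensional matrix (T×L×Θ by α×v×c×ΔT×Q):
  T: [-1 -1 -1  0 -1]
  L: [ 2  1  1  0  3]
  Θ: [ 0  0  0  1  0]
Echelon form has 3 nonzero rows (pivots: α,v,ΔT)
5 vars − rank 3 = 2 Π groups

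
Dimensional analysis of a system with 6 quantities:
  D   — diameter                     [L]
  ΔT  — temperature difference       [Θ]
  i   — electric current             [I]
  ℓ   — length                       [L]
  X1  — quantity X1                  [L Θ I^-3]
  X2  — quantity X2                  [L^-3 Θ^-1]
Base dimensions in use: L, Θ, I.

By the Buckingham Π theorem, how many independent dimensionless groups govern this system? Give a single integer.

Exponent matrix [L,Θ,I] × [D,ΔT,i,ℓ,X1,X2]:
  L: [ 1  0  0  1  1 -3]
  Θ: [ 0  1  0  0  1 -1]
  I: [ 0  0  1  0 -3  0]
Row reduction gives pivot columns D,ΔT,i; rank = 3
6 vars − rank 3 = 3 Π groups

3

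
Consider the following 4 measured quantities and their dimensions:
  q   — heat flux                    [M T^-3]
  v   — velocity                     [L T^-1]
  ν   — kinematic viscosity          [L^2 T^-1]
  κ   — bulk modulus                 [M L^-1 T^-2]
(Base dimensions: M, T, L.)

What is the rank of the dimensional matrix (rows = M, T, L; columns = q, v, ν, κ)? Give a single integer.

3

Write exponents as rows M,T,L / cols q,v,ν,κ:
  M: [ 1  0  0  1]
  T: [-3 -1 -1 -2]
  L: [ 0  1  2 -1]
Row reduction gives pivot columns q,v,ν; rank = 3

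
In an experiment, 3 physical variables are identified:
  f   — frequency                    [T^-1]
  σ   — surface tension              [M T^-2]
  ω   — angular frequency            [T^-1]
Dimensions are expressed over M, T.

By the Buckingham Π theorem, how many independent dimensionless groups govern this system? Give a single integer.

Exponent matrix [M,T] × [f,σ,ω]:
  M: [ 0  1  0]
  T: [-1 -2 -1]
Row reduction gives pivot columns f,σ; rank = 2
Π count = n − r = 3 − 2 = 1

1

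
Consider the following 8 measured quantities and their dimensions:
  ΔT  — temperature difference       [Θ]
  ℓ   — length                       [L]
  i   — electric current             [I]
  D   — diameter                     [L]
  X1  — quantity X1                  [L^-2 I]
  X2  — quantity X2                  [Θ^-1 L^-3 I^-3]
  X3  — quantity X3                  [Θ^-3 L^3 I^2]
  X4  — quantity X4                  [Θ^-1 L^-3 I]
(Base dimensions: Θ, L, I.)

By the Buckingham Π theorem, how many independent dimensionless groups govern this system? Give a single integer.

Dimensional matrix (Θ×L×I by ΔT×ℓ×i×D×X1×X2×X3×X4):
  Θ: [ 1  0  0  0  0 -1 -3 -1]
  L: [ 0  1  0  1 -2 -3  3 -3]
  I: [ 0  0  1  0  1 -3  2  1]
Echelon form has 3 nonzero rows (pivots: ΔT,ℓ,i)
8 vars − rank 3 = 5 Π groups

5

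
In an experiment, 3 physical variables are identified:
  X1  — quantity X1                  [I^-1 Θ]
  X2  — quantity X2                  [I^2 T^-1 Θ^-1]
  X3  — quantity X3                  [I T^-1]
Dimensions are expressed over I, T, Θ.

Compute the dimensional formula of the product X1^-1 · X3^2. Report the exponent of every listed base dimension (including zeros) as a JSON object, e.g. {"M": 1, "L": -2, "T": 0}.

{"I": 3, "T": -2, "Θ": -1}

Dimensional matrix (I×T×Θ by X1×X2×X3):
  I: [-1  2  1]
  T: [ 0 -1 -1]
  Θ: [ 1 -1  0]
  [I]: (-1)·-1+(2)·1 = 3
  [T]: (-1)·0+(2)·-1 = -2
  [Θ]: (-1)·1+(2)·0 = -1
⇒ I^3 T^-2 Θ^-1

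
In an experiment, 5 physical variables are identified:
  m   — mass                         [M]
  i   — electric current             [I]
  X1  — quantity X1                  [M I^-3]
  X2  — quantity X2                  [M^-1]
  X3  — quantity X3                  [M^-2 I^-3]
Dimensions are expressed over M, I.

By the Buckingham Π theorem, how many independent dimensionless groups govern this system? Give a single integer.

Exponent matrix [M,I] × [m,i,X1,X2,X3]:
  M: [ 1  0  1 -1 -2]
  I: [ 0  1 -3  0 -3]
Row reduction gives pivot columns m,i; rank = 2
5 vars − rank 2 = 3 Π groups

3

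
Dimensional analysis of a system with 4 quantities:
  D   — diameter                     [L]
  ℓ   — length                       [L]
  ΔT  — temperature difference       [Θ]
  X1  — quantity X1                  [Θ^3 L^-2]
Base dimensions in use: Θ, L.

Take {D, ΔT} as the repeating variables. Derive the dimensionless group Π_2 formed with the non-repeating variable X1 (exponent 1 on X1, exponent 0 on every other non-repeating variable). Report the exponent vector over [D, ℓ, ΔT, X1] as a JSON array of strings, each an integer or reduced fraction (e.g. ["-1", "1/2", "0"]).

Dimensional matrix (Θ×L by D×ℓ×ΔT×X1):
  Θ: [ 0  0  1  3]
  L: [ 1  1  0 -2]
Echelon form has 2 nonzero rows (pivots: D,ΔT)
Pivot set = {D,ΔT}, free = {ℓ,X1}
RREF:
  r0: [   1    1    0   -2]
  r1: [   0    0    1    3]
Fix exponent of X1 at 1, ℓ at 0; solve each RREF row for its pivot's exponent:
  r0: exp(D) + (-2)·1 = 0 ⇒ exp(D) = 2
  r1: exp(ΔT) + (3)·1 = 0 ⇒ exp(ΔT) = -3
Π_2 = D^2 · ΔT^-3 · X1

["2", "0", "-3", "1"]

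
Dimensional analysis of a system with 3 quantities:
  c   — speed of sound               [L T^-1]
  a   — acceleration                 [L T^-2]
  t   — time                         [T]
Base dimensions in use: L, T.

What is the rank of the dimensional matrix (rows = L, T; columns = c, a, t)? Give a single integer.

Write exponents as rows L,T / cols c,a,t:
  L: [ 1  1  0]
  T: [-1 -2  1]
Echelon form has 2 nonzero rows (pivots: c,a)

2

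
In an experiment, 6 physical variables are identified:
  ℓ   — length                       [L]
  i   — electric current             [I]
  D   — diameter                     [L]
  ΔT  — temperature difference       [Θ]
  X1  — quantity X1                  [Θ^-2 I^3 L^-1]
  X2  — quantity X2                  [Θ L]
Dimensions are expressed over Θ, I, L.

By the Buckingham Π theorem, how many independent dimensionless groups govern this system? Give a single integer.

Write exponents as rows Θ,I,L / cols ℓ,i,D,ΔT,X1,X2:
  Θ: [ 0  0  0  1 -2  1]
  I: [ 0  1  0  0  3  0]
  L: [ 1  0  1  0 -1  1]
RREF → pivots at {ℓ,i,ΔT} ⇒ r = 3
6 vars − rank 3 = 3 Π groups

3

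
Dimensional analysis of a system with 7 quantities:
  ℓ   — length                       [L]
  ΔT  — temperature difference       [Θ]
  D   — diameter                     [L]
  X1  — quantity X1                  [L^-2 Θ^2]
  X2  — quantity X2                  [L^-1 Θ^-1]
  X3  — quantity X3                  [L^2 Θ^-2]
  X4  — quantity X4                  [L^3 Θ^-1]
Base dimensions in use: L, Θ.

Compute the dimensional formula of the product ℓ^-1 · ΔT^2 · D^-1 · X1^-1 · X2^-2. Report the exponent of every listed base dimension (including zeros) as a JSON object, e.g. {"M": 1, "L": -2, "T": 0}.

{"L": 2, "Θ": 2}

Write exponents as rows L,Θ / cols ℓ,ΔT,D,X1,X2,X3,X4:
  L: [ 1  0  1 -2 -1  2  3]
  Θ: [ 0  1  0  2 -1 -2 -1]
  [L]: (-1)·1+(2)·0+(-1)·1+(-1)·-2+(-2)·-1 = 2
  [Θ]: (-1)·0+(2)·1+(-1)·0+(-1)·2+(-2)·-1 = 2
⇒ L^2 Θ^2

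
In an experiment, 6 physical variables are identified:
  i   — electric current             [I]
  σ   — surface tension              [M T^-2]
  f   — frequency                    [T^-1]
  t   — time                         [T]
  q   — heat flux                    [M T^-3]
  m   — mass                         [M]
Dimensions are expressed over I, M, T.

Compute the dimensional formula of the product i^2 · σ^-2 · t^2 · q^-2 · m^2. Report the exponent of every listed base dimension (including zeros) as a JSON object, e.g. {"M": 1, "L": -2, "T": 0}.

{"I": 2, "M": -2, "T": 12}

Write exponents as rows I,M,T / cols i,σ,f,t,q,m:
  I: [ 1  0  0  0  0  0]
  M: [ 0  1  0  0  1  1]
  T: [ 0 -2 -1  1 -3  0]
  [I]: (2)·1+(-2)·0+(2)·0+(-2)·0+(2)·0 = 2
  [M]: (2)·0+(-2)·1+(2)·0+(-2)·1+(2)·1 = -2
  [T]: (2)·0+(-2)·-2+(2)·1+(-2)·-3+(2)·0 = 12
⇒ I^2 M^-2 T^12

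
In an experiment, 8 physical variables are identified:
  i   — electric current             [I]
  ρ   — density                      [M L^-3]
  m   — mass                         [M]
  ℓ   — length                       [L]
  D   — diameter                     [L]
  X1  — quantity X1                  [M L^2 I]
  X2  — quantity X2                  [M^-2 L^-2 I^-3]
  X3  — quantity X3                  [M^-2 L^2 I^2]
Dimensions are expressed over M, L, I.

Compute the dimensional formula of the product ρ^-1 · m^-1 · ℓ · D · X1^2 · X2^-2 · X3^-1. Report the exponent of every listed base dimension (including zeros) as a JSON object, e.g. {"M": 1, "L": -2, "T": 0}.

Write exponents as rows M,L,I / cols i,ρ,m,ℓ,D,X1,X2,X3:
  M: [ 0  1  1  0  0  1 -2 -2]
  L: [ 0 -3  0  1  1  2 -2  2]
  I: [ 1  0  0  0  0  1 -3  2]
  [M]: (-1)·1+(-1)·1+(1)·0+(1)·0+(2)·1+(-2)·-2+(-1)·-2 = 6
  [L]: (-1)·-3+(-1)·0+(1)·1+(1)·1+(2)·2+(-2)·-2+(-1)·2 = 11
  [I]: (-1)·0+(-1)·0+(1)·0+(1)·0+(2)·1+(-2)·-3+(-1)·2 = 6
⇒ M^6 L^11 I^6

{"M": 6, "L": 11, "I": 6}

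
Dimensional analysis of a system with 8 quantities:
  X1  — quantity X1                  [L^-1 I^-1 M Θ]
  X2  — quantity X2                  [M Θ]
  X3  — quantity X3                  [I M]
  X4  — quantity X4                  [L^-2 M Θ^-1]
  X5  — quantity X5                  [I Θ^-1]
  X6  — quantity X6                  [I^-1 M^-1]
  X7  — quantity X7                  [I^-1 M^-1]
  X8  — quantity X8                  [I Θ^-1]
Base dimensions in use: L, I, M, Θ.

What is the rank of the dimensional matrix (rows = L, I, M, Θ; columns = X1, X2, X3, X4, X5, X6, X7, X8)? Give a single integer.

Dimensional matrix (L×I×M×Θ by X1×X2×X3×X4×X5×X6×X7×X8):
  L: [-1  0  0 -2  0  0  0  0]
  I: [-1  0  1  0  1 -1 -1  1]
  M: [ 1  1  1  1  0 -1 -1  0]
  Θ: [ 1  1  0 -1 -1  0  0 -1]
RREF → pivots at {X1,X2,X3} ⇒ r = 3

3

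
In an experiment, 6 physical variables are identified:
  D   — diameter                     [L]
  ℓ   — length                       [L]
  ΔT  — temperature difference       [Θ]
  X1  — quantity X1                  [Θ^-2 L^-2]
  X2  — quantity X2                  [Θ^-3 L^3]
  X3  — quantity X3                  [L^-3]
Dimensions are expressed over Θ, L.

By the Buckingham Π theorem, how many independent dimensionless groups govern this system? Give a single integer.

4

Dimensional matrix (Θ×L by D×ℓ×ΔT×X1×X2×X3):
  Θ: [ 0  0  1 -2 -3  0]
  L: [ 1  1  0 -2  3 -3]
RREF → pivots at {D,ΔT} ⇒ r = 2
6 vars − rank 2 = 4 Π groups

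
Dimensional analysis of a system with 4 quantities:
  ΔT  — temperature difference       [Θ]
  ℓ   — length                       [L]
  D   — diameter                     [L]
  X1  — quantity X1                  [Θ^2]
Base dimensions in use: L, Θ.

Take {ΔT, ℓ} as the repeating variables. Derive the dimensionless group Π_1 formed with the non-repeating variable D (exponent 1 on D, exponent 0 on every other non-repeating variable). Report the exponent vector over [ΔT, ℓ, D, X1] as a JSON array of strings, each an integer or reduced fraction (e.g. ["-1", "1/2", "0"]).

["0", "-1", "1", "0"]

Exponent matrix [L,Θ] × [ΔT,ℓ,D,X1]:
  L: [ 0  1  1  0]
  Θ: [ 1  0  0  2]
Echelon form has 2 nonzero rows (pivots: ΔT,ℓ)
Pivot set = {ΔT,ℓ}, free = {D,X1}
RREF:
  r0: [   1    0    0    2]
  r1: [   0    1    1    0]
Fix exponent of D at 1, X1 at 0; solve each RREF row for its pivot's exponent:
  r0: exp(ΔT) + (0)·1 = 0 ⇒ exp(ΔT) = 0
  r1: exp(ℓ) + (1)·1 = 0 ⇒ exp(ℓ) = -1
Π_1 = ℓ^-1 · D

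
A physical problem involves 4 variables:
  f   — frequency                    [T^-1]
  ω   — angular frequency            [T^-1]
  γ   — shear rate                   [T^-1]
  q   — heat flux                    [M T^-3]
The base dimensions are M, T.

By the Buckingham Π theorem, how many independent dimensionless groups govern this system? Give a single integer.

Dimensional matrix (M×T by f×ω×γ×q):
  M: [ 0  0  0  1]
  T: [-1 -1 -1 -3]
Row reduction gives pivot columns f,q; rank = 2
4 vars − rank 2 = 2 Π groups

2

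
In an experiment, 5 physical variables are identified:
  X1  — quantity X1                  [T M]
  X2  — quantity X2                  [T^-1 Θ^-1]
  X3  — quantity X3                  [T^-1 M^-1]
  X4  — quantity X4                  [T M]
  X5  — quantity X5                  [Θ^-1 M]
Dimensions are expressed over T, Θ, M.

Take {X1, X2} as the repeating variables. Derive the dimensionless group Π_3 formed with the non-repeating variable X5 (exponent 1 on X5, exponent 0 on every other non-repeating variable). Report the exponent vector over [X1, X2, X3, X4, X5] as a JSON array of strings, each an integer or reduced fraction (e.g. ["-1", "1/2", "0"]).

["-1", "-1", "0", "0", "1"]

Dimensional matrix (T×Θ×M by X1×X2×X3×X4×X5):
  T: [ 1 -1 -1  1  0]
  Θ: [ 0 -1  0  0 -1]
  M: [ 1  0 -1  1  1]
RREF → pivots at {X1,X2} ⇒ r = 2
Repeat: X1,X2; free: X3,X4,X5
RREF:
  r0: [   1    0   -1    1    1]
  r1: [   0    1    0    0    1]
  r2: [   0    0    0    0    0]
Fix exponent of X5 at 1, X3 at 0, X4 at 0; solve each RREF row for its pivot's exponent:
  r0: exp(X1) + (1)·1 = 0 ⇒ exp(X1) = -1
  r1: exp(X2) + (1)·1 = 0 ⇒ exp(X2) = -1
Π_3 = X1^-1 · X2^-1 · X5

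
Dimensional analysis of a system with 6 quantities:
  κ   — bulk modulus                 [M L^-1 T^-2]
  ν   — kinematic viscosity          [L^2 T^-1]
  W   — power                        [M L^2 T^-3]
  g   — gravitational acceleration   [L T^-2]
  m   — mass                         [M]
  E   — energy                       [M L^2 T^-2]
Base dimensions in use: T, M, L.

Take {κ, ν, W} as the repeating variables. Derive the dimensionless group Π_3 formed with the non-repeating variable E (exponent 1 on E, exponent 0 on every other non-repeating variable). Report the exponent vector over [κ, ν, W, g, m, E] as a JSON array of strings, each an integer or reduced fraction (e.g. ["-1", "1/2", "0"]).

["2", "3", "-3", "0", "0", "1"]

Dimensional matrix (T×M×L by κ×ν×W×g×m×E):
  T: [-2 -1 -3 -2  0 -2]
  M: [ 1  0  1  0  1  1]
  L: [-1  2  2  1  0  2]
Row reduction gives pivot columns κ,ν,W; rank = 3
Pivot set = {κ,ν,W}, free = {g,m,E}
RREF:
  r0: [   1    0    0    3   -4   -2]
  r1: [   0    1    0    5   -7   -3]
  r2: [   0    0    1   -3    5    3]
Fix exponent of E at 1, g at 0, m at 0; solve each RREF row for its pivot's exponent:
  r0: exp(κ) + (-2)·1 = 0 ⇒ exp(κ) = 2
  r1: exp(ν) + (-3)·1 = 0 ⇒ exp(ν) = 3
  r2: exp(W) + (3)·1 = 0 ⇒ exp(W) = -3
Π_3 = κ^2 · ν^3 · W^-3 · E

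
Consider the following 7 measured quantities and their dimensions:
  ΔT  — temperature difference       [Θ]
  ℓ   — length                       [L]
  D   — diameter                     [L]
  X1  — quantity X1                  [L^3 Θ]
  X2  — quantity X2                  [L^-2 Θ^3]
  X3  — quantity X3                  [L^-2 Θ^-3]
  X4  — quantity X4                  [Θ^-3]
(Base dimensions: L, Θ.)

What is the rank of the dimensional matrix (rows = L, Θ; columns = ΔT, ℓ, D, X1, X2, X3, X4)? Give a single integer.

2

Dimensional matrix (L×Θ by ΔT×ℓ×D×X1×X2×X3×X4):
  L: [ 0  1  1  3 -2 -2  0]
  Θ: [ 1  0  0  1  3 -3 -3]
Row reduction gives pivot columns ΔT,ℓ; rank = 2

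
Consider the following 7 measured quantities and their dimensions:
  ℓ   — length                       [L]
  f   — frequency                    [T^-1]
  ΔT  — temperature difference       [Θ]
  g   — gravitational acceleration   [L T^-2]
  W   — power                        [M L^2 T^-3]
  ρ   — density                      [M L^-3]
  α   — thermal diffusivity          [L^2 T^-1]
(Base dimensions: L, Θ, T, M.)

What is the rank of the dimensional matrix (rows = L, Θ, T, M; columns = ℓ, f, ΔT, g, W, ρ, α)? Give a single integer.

Dimensional matrix (L×Θ×T×M by ℓ×f×ΔT×g×W×ρ×α):
  L: [ 1  0  0  1  2 -3  2]
  Θ: [ 0  0  1  0  0  0  0]
  T: [ 0 -1  0 -2 -3  0 -1]
  M: [ 0  0  0  0  1  1  0]
RREF → pivots at {ℓ,f,ΔT,W} ⇒ r = 4

4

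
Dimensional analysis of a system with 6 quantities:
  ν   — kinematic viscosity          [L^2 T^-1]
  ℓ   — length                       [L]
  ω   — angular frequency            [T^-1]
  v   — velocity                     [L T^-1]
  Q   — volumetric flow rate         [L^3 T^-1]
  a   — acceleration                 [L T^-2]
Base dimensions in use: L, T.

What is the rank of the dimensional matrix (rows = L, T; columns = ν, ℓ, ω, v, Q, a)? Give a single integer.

2

Write exponents as rows L,T / cols ν,ℓ,ω,v,Q,a:
  L: [ 2  1  0  1  3  1]
  T: [-1  0 -1 -1 -1 -2]
Echelon form has 2 nonzero rows (pivots: ν,ℓ)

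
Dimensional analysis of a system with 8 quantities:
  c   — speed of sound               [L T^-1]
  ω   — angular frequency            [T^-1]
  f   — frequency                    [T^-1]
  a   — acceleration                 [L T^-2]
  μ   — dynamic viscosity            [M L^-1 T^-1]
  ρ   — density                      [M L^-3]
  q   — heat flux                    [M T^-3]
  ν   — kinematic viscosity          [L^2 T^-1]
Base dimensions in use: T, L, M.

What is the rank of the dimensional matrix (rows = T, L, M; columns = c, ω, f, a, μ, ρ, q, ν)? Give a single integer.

3

Write exponents as rows T,L,M / cols c,ω,f,a,μ,ρ,q,ν:
  T: [-1 -1 -1 -2 -1  0 -3 -1]
  L: [ 1  0  0  1 -1 -3  0  2]
  M: [ 0  0  0  0  1  1  1  0]
Echelon form has 3 nonzero rows (pivots: c,ω,μ)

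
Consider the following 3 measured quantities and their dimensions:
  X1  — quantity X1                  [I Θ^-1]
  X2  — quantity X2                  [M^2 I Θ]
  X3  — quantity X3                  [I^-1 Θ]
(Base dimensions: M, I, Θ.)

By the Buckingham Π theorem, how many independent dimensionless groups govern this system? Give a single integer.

Dimensional matrix (M×I×Θ by X1×X2×X3):
  M: [ 0  2  0]
  I: [ 1  1 -1]
  Θ: [-1  1  1]
Row reduction gives pivot columns X1,X2; rank = 2
Π count = n − r = 3 − 2 = 1

1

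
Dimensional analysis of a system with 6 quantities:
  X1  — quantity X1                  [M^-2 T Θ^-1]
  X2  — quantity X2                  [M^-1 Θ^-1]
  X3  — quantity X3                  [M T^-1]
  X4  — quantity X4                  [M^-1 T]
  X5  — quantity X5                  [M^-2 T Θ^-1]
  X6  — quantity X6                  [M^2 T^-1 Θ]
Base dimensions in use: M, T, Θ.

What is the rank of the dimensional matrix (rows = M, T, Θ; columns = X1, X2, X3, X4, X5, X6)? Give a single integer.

2

Dimensional matrix (M×T×Θ by X1×X2×X3×X4×X5×X6):
  M: [-2 -1  1 -1 -2  2]
  T: [ 1  0 -1  1  1 -1]
  Θ: [-1 -1  0  0 -1  1]
Echelon form has 2 nonzero rows (pivots: X1,X2)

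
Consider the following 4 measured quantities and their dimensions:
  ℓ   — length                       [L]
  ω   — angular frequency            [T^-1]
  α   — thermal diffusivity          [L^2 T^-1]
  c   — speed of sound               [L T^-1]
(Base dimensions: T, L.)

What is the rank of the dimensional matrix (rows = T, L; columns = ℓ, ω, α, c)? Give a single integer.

2

Dimensional matrix (T×L by ℓ×ω×α×c):
  T: [ 0 -1 -1 -1]
  L: [ 1  0  2  1]
Echelon form has 2 nonzero rows (pivots: ℓ,ω)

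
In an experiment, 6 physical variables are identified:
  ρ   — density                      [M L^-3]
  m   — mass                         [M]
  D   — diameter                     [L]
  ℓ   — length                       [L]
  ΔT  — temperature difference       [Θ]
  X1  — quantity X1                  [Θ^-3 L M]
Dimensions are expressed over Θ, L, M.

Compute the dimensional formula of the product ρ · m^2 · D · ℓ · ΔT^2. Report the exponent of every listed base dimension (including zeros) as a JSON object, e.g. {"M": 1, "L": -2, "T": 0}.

{"Θ": 2, "L": -1, "M": 3}

Dimensional matrix (Θ×L×M by ρ×m×D×ℓ×ΔT×X1):
  Θ: [ 0  0  0  0  1 -3]
  L: [-3  0  1  1  0  1]
  M: [ 1  1  0  0  0  1]
  [Θ]: (1)·0+(2)·0+(1)·0+(1)·0+(2)·1 = 2
  [L]: (1)·-3+(2)·0+(1)·1+(1)·1+(2)·0 = -1
  [M]: (1)·1+(2)·1+(1)·0+(1)·0+(2)·0 = 3
⇒ Θ^2 L^-1 M^3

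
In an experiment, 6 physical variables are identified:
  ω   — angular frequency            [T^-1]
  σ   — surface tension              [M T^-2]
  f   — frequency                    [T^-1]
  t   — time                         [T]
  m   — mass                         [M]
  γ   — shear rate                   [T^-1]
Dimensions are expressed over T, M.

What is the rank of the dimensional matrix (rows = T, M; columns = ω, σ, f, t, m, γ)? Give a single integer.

2

Exponent matrix [T,M] × [ω,σ,f,t,m,γ]:
  T: [-1 -2 -1  1  0 -1]
  M: [ 0  1  0  0  1  0]
RREF → pivots at {ω,σ} ⇒ r = 2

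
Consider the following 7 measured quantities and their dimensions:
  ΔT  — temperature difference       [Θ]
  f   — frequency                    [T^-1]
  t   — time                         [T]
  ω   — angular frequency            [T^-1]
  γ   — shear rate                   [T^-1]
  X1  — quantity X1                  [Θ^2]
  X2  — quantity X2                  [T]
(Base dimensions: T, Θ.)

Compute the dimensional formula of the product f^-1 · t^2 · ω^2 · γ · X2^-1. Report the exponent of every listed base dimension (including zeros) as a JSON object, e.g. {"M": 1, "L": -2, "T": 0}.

Exponent matrix [T,Θ] × [ΔT,f,t,ω,γ,X1,X2]:
  T: [ 0 -1  1 -1 -1  0  1]
  Θ: [ 1  0  0  0  0  2  0]
  [T]: (-1)·-1+(2)·1+(2)·-1+(1)·-1+(-1)·1 = -1
  [Θ]: (-1)·0+(2)·0+(2)·0+(1)·0+(-1)·0 = 0
⇒ T^-1

{"T": -1, "Θ": 0}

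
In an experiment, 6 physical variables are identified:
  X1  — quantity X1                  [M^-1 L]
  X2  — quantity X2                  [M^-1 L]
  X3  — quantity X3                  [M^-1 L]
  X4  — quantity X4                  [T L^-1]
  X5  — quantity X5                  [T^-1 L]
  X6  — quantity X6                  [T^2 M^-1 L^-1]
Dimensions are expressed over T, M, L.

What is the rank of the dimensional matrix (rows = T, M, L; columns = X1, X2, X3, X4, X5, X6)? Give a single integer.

2

Dimensional matrix (T×M×L by X1×X2×X3×X4×X5×X6):
  T: [ 0  0  0  1 -1  2]
  M: [-1 -1 -1  0  0 -1]
  L: [ 1  1  1 -1  1 -1]
RREF → pivots at {X1,X4} ⇒ r = 2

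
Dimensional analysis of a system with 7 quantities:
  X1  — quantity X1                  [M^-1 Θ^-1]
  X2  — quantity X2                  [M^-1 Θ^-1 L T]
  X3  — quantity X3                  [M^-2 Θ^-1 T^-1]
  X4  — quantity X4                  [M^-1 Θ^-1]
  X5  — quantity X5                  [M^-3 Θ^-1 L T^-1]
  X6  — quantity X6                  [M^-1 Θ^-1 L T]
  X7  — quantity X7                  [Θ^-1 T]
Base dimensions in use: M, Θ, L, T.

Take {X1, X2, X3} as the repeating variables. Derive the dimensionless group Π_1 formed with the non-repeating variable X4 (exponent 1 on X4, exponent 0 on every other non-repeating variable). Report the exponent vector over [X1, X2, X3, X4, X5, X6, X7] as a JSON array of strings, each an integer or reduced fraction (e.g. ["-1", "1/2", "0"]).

Dimensional matrix (M×Θ×L×T by X1×X2×X3×X4×X5×X6×X7):
  M: [-1 -1 -2 -1 -3 -1  0]
  Θ: [-1 -1 -1 -1 -1 -1 -1]
  L: [ 0  1  0  0  1  1  0]
  T: [ 0  1 -1  0 -1  1  1]
Row reduction gives pivot columns X1,X2,X3; rank = 3
Pivot set = {X1,X2,X3}, free = {X4,X5,X6,X7}
RREF:
  r0: [   1    0    0    1   -2    0    2]
  r1: [   0    1    0    0    1    1    0]
  r2: [   0    0    1    0    2    0   -1]
  r3: [   0    0    0    0    0    0    0]
Fix exponent of X4 at 1, X5 at 0, X6 at 0, X7 at 0; solve each RREF row for its pivot's exponent:
  r0: exp(X1) + (1)·1 = 0 ⇒ exp(X1) = -1
  r1: exp(X2) + (0)·1 = 0 ⇒ exp(X2) = 0
  r2: exp(X3) + (0)·1 = 0 ⇒ exp(X3) = 0
Π_1 = X1^-1 · X4

["-1", "0", "0", "1", "0", "0", "0"]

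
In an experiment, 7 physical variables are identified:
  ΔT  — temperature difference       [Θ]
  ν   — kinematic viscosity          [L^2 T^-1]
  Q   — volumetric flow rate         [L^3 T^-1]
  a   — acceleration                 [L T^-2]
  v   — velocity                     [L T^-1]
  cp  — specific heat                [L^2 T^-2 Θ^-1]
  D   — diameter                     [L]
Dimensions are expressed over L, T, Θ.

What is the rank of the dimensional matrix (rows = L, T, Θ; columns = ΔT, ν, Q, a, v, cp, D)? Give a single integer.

3

Exponent matrix [L,T,Θ] × [ΔT,ν,Q,a,v,cp,D]:
  L: [ 0  2  3  1  1  2  1]
  T: [ 0 -1 -1 -2 -1 -2  0]
  Θ: [ 1  0  0  0  0 -1  0]
RREF → pivots at {ΔT,ν,Q} ⇒ r = 3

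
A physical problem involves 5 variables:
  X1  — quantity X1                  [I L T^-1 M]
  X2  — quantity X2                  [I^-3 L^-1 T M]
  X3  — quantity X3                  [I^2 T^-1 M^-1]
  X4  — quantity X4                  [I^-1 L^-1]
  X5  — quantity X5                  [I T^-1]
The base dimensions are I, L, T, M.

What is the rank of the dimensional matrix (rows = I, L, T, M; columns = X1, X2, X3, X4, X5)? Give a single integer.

3

Exponent matrix [I,L,T,M] × [X1,X2,X3,X4,X5]:
  I: [ 1 -3  2 -1  1]
  L: [ 1 -1  0 -1  0]
  T: [-1  1 -1  0 -1]
  M: [ 1  1 -1  0  0]
RREF → pivots at {X1,X2,X3} ⇒ r = 3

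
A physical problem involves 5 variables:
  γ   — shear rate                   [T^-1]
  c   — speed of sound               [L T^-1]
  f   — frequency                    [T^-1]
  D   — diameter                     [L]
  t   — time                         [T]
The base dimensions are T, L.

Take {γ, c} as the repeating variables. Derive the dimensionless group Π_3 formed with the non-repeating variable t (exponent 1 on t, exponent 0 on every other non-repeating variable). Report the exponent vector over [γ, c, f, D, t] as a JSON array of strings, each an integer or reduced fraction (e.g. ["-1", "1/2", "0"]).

["1", "0", "0", "0", "1"]

Write exponents as rows T,L / cols γ,c,f,D,t:
  T: [-1 -1 -1  0  1]
  L: [ 0  1  0  1  0]
Row reduction gives pivot columns γ,c; rank = 2
Repeat: γ,c; free: f,D,t
RREF:
  r0: [   1    0    1   -1   -1]
  r1: [   0    1    0    1    0]
Fix exponent of t at 1, f at 0, D at 0; solve each RREF row for its pivot's exponent:
  r0: exp(γ) + (-1)·1 = 0 ⇒ exp(γ) = 1
  r1: exp(c) + (0)·1 = 0 ⇒ exp(c) = 0
Π_3 = γ · t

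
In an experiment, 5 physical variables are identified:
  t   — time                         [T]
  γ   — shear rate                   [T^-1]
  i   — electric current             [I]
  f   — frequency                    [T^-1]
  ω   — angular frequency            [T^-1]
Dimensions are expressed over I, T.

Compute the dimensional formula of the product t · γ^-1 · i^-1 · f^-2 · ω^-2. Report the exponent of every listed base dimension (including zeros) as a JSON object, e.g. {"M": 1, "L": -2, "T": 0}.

Dimensional matrix (I×T by t×γ×i×f×ω):
  I: [ 0  0  1  0  0]
  T: [ 1 -1  0 -1 -1]
  [I]: (1)·0+(-1)·0+(-1)·1+(-2)·0+(-2)·0 = -1
  [T]: (1)·1+(-1)·-1+(-1)·0+(-2)·-1+(-2)·-1 = 6
⇒ I^-1 T^6

{"I": -1, "T": 6}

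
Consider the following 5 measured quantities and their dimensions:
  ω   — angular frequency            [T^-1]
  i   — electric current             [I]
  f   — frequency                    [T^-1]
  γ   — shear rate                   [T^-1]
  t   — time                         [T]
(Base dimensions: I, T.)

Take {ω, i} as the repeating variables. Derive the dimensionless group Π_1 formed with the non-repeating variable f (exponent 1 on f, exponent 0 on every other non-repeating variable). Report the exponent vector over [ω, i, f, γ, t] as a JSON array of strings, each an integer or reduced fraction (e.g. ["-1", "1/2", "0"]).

["-1", "0", "1", "0", "0"]

Dimensional matrix (I×T by ω×i×f×γ×t):
  I: [ 0  1  0  0  0]
  T: [-1  0 -1 -1  1]
RREF → pivots at {ω,i} ⇒ r = 2
Repeat: ω,i; free: f,γ,t
RREF:
  r0: [   1    0    1    1   -1]
  r1: [   0    1    0    0    0]
Fix exponent of f at 1, γ at 0, t at 0; solve each RREF row for its pivot's exponent:
  r0: exp(ω) + (1)·1 = 0 ⇒ exp(ω) = -1
  r1: exp(i) + (0)·1 = 0 ⇒ exp(i) = 0
Π_1 = ω^-1 · f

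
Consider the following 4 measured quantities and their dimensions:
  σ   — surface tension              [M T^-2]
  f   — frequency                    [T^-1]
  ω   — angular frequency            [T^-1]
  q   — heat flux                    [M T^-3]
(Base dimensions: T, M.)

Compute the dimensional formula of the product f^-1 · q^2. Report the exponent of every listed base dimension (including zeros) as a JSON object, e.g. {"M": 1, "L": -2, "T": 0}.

Dimensional matrix (T×M by σ×f×ω×q):
  T: [-2 -1 -1 -3]
  M: [ 1  0  0  1]
  [T]: (-1)·-1+(2)·-3 = -5
  [M]: (-1)·0+(2)·1 = 2
⇒ T^-5 M^2

{"T": -5, "M": 2}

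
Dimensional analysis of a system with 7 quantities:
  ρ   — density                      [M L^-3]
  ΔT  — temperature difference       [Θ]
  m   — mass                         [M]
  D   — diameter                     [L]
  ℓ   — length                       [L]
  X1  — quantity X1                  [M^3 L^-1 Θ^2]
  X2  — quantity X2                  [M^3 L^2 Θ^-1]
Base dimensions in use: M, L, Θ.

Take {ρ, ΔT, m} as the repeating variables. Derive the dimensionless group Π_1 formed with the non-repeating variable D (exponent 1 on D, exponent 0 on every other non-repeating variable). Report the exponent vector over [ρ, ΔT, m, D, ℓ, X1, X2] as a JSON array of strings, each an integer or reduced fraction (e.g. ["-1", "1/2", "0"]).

Dimensional matrix (M×L×Θ by ρ×ΔT×m×D×ℓ×X1×X2):
  M: [ 1  0  1  0  0  3  3]
  L: [-3  0  0  1  1 -1  2]
  Θ: [ 0  1  0  0  0  2 -1]
Echelon form has 3 nonzero rows (pivots: ρ,ΔT,m)
Pivot set = {ρ,ΔT,m}, free = {D,ℓ,X1,X2}
RREF:
  r0: [   1    0    0 -1/3 -1/3  1/3 -2/3]
  r1: [   0    1    0    0    0    2   -1]
  r2: [   0    0    1  1/3  1/3  8/3 11/3]
Fix exponent of D at 1, ℓ at 0, X1 at 0, X2 at 0; solve each RREF row for its pivot's exponent:
  r0: exp(ρ) + (-1/3)·1 = 0 ⇒ exp(ρ) = 1/3
  r1: exp(ΔT) + (0)·1 = 0 ⇒ exp(ΔT) = 0
  r2: exp(m) + (1/3)·1 = 0 ⇒ exp(m) = -1/3
Π_1 = ρ^(1/3) · m^(-1/3) · D

["1/3", "0", "-1/3", "1", "0", "0", "0"]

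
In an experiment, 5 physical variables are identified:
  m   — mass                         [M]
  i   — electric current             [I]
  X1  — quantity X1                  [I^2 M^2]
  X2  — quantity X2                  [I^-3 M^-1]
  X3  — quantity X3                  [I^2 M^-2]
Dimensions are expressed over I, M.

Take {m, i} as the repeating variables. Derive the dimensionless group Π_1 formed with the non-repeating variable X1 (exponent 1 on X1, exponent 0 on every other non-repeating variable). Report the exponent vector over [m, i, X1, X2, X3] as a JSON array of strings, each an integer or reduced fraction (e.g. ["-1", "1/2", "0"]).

Exponent matrix [I,M] × [m,i,X1,X2,X3]:
  I: [ 0  1  2 -3  2]
  M: [ 1  0  2 -1 -2]
Echelon form has 2 nonzero rows (pivots: m,i)
Pivot set = {m,i}, free = {X1,X2,X3}
RREF:
  r0: [   1    0    2   -1   -2]
  r1: [   0    1    2   -3    2]
Fix exponent of X1 at 1, X2 at 0, X3 at 0; solve each RREF row for its pivot's exponent:
  r0: exp(m) + (2)·1 = 0 ⇒ exp(m) = -2
  r1: exp(i) + (2)·1 = 0 ⇒ exp(i) = -2
Π_1 = m^-2 · i^-2 · X1

["-2", "-2", "1", "0", "0"]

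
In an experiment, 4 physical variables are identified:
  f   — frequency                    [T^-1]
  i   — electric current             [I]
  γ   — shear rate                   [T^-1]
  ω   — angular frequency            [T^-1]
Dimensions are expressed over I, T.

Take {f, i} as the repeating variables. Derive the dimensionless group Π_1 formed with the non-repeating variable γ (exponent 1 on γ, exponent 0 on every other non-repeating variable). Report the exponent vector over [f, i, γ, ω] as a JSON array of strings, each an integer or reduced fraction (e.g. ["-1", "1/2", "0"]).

Write exponents as rows I,T / cols f,i,γ,ω:
  I: [ 0  1  0  0]
  T: [-1  0 -1 -1]
Echelon form has 2 nonzero rows (pivots: f,i)
Repeat: f,i; free: γ,ω
RREF:
  r0: [   1    0    1    1]
  r1: [   0    1    0    0]
Fix exponent of γ at 1, ω at 0; solve each RREF row for its pivot's exponent:
  r0: exp(f) + (1)·1 = 0 ⇒ exp(f) = -1
  r1: exp(i) + (0)·1 = 0 ⇒ exp(i) = 0
Π_1 = f^-1 · γ

["-1", "0", "1", "0"]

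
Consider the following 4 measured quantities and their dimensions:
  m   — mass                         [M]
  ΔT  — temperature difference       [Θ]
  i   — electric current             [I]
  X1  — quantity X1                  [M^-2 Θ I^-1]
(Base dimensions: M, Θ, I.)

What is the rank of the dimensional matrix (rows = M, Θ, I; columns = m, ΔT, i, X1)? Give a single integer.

3

Dimensional matrix (M×Θ×I by m×ΔT×i×X1):
  M: [ 1  0  0 -2]
  Θ: [ 0  1  0  1]
  I: [ 0  0  1 -1]
Row reduction gives pivot columns m,ΔT,i; rank = 3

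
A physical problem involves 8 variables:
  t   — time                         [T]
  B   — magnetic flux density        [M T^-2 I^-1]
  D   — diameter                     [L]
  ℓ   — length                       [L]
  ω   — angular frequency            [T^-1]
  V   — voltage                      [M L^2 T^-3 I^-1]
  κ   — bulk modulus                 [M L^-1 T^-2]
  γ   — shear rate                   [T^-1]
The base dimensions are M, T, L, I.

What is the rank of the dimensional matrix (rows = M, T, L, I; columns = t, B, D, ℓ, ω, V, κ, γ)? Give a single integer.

4

Dimensional matrix (M×T×L×I by t×B×D×ℓ×ω×V×κ×γ):
  M: [ 0  1  0  0  0  1  1  0]
  T: [ 1 -2  0  0 -1 -3 -2 -1]
  L: [ 0  0  1  1  0  2 -1  0]
  I: [ 0 -1  0  0  0 -1  0  0]
Row reduction gives pivot columns t,B,D,κ; rank = 4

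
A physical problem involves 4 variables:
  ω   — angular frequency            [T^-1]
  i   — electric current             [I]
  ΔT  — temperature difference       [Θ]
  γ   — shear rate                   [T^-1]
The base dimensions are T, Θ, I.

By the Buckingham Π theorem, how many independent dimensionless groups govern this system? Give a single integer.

1

Write exponents as rows T,Θ,I / cols ω,i,ΔT,γ:
  T: [-1  0  0 -1]
  Θ: [ 0  0  1  0]
  I: [ 0  1  0  0]
Echelon form has 3 nonzero rows (pivots: ω,i,ΔT)
4 vars − rank 3 = 1 Π group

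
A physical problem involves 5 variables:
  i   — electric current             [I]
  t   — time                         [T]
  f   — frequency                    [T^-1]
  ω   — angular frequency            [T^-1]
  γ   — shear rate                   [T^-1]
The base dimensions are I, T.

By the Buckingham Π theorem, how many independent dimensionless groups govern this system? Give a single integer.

3

Write exponents as rows I,T / cols i,t,f,ω,γ:
  I: [ 1  0  0  0  0]
  T: [ 0  1 -1 -1 -1]
Echelon form has 2 nonzero rows (pivots: i,t)
n=5, r=2 ⇒ 3 dimensionless groups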